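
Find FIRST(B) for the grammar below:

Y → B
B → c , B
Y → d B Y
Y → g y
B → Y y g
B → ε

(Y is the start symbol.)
{ 'c', 'd', 'g', 'y', ε }

To compute FIRST(B), examine every production with B on the left-hand side, reading each right-hand side left to right until a non-nullable symbol is reached.

FIRST sets of the other non-terminals involved (by the same procedure, iterated to a fixed point):
  FIRST(Y) = { 'c', 'd', 'g', 'y', ε }

From B → c , B:
  - c is a terminal: add 'c' and stop
From B → Y y g:
  - Y is a non-terminal: add FIRST(Y) \ {ε} = { 'c', 'd', 'g', 'y' }
    Y is nullable, so continue to the next symbol
  - y is a terminal: add 'y' and stop
From B → ε:
  - ε-production, so ε ∈ FIRST(B)

Collecting: FIRST(B) = { 'c', 'd', 'g', 'y', ε }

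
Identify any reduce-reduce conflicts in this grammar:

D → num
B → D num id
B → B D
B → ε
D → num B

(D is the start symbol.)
Augment with D' → D and build the canonical LR(0) collection (I0 = CLOSURE({[D' → . D]}), then GOTO on every symbol after a dot until no new states appear). It has 8 states:
  I0: { [D → . num B], [D → . num], [D' → . D] }  — shift
  I1: { [D' → D .] }  — accept
  I2: { [B → . B D], [B → . D num id], [B → .], [D → . num B], [D → . num], [D → num . B], [D → num .] }  — shift, 2 reduces
  I3: { [B → B . D], [D → . num B], [D → . num], [D → num B .] }  — shift, reduce
  I4: { [B → D . num id] }  — shift
  I5: { [B → D num . id] }  — shift
  I6: { [B → D num id .] }  — reduce
  I7: { [B → B D .] }  — reduce

I2 contains complete items [B → .], [D → num .] — reduce-reduce conflict.

Answer: Yes — I2: [B → .] vs [D → num .]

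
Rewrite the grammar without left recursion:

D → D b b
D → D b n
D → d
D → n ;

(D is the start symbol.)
D is directly left-recursive. The standard transformation for
  A → A α₁ | ... | A α_m | β₁ | ... | β_n
is
  A  → β₁ A' | ... | β_n A'
  A' → α₁ A' | ... | α_m A' | ε

D → d becomes D → d D'
D → n ; becomes D → n ; D'
D → D b b becomes D' → b b D'
D → D b n becomes D' → b n D'
Add D' → ε

Resulting grammar:
D → d D'
D → n ; D'
D' → b b D'
D' → b n D'
D' → ε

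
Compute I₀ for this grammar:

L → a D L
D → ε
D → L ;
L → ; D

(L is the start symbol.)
{ [L → . ; D], [L → . a D L], [L' → . L] }

First, augment the grammar with L' → L
I₀ = CLOSURE({ [L' → . L] }):
  [L' → . L] has the dot before L: add [L → . a D L], [L → . ; D]
No further items can be added.

I₀ = { [L → . ; D], [L → . a D L], [L' → . L] }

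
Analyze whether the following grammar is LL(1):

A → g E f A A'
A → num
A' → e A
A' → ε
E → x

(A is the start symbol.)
No. Predict set conflict for A': { 'e' }

A grammar is LL(1) if for each non-terminal N with multiple productions, the predict sets of those productions are pairwise disjoint, where PREDICT(N → α) = (FIRST(α) \ {ε}) ∪ (FOLLOW(N) if α ⇒* ε).

Relevant sets:
  FOLLOW(A') = { $, 'e' }

For A:
  PREDICT(A → g E f A A') = { 'g' }
  PREDICT(A → num) = { 'num' }
For A':
  PREDICT(A' → e A) = { 'e' }
  PREDICT(A' → ε) = { $, 'e' }
E has a single production, so nothing to check there.

Conflict found: Predict set conflict for A': { 'e' }
The grammar is NOT LL(1).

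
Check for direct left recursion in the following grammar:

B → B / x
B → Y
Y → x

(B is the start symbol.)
Direct left recursion occurs when N → N α for some non-terminal N (the right-hand side begins with the left-hand side itself).

B → B / x: LEFT RECURSIVE (starts with B)
B → Y: starts with Y
Y → x: starts with x

The grammar has direct left recursion on: B.

Answer: Yes, B is left-recursive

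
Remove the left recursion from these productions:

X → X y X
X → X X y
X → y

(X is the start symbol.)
X is directly left-recursive. The standard transformation for
  A → A α₁ | ... | A α_m | β₁ | ... | β_n
is
  A  → β₁ A' | ... | β_n A'
  A' → α₁ A' | ... | α_m A' | ε

X → y becomes X → y X'
X → X y X becomes X' → y X X'
X → X X y becomes X' → X y X'
Add X' → ε

Resulting grammar:
X → y X'
X' → y X X'
X' → X y X'
X' → ε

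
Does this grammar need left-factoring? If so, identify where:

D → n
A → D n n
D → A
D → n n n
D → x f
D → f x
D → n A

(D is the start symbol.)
Yes, D has productions with common prefix 'n'

Left-factoring is needed when two productions for the same non-terminal
share a common prefix on the right-hand side.

Productions for D:
  D → n
  D → A
  D → n n n
  D → x f
  D → f x
  D → n A

Found common prefix 'n' in productions for D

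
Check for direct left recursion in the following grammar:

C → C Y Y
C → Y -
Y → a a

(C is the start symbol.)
Direct left recursion occurs when N → N α for some non-terminal N (the right-hand side begins with the left-hand side itself).

C → C Y Y: LEFT RECURSIVE (starts with C)
C → Y -: starts with Y
Y → a a: starts with a

The grammar has direct left recursion on: C.

Answer: Yes, C is left-recursive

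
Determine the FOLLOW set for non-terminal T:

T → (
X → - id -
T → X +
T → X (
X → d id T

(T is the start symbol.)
{ $, '(', '+' }

T is the start symbol, so $ ∈ FOLLOW(T).
In X → d id T: T is at the end, add FOLLOW(X)

The FOLLOW sets referred to above (computed the same way, to a fixed point):
  FOLLOW(X) = { '(', '+' }

Taking the union: FOLLOW(T) = { $, '(', '+' }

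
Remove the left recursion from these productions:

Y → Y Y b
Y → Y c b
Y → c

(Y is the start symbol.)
Y → c Y'
Y' → Y b Y'
Y' → c b Y'
Y' → ε

Y is directly left-recursive. The standard transformation for
  A → A α₁ | ... | A α_m | β₁ | ... | β_n
is
  A  → β₁ A' | ... | β_n A'
  A' → α₁ A' | ... | α_m A' | ε

Y → c becomes Y → c Y'
Y → Y Y b becomes Y' → Y b Y'
Y → Y c b becomes Y' → c b Y'
Add Y' → ε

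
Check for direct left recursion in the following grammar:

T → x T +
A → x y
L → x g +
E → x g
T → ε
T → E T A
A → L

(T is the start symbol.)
T → x T +: starts with x
A → x y: starts with x
L → x g +: starts with x
E → x g: starts with x
T → ε: starts with ε
T → E T A: starts with E
A → L: starts with L

No direct left recursion found.

Answer: No direct left recursion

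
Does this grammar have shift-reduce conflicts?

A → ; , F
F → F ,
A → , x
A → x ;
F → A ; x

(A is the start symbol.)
A shift-reduce conflict occurs when an LR(0) state has both:
  - a complete (reduce) item [A → α .] (dot at the end), and
  - a shift item [B → β . c γ] (dot before a terminal).

Augment with A' → A and build the canonical LR(0) collection (I0 = CLOSURE({[A' → . A]}), then GOTO on every symbol after a dot until no new states appear). It has 13 states:
  I0: { [A → . , x], [A → . ; , F], [A → . x ;], [A' → . A] }  — shift
  I1: { [A → , . x] }  — shift
  I2: { [A → ; . , F] }  — shift
  I3: { [A' → A .] }  — accept
  I4: { [A → x . ;] }  — shift
  I5: { [A → x ; .] }  — reduce
  I6: { [A → . , x], [A → . ; , F], [A → . x ;], [A → ; , . F], [F → . A ; x], [F → . F ,] }  — shift
  I7: { [F → A . ; x] }  — shift
  I8: { [A → ; , F .], [F → F . ,] }  — shift, reduce
  I9: { [F → F , .] }  — reduce
  I10: { [F → A ; . x] }  — shift
  I11: { [F → A ; x .] }  — reduce
  I12: { [A → , x .] }  — reduce

I8 contains reduce item [A → ; , F .] and shift item [F → F . ,] — shift-reduce conflict.

Answer: Yes — I8: [A → ; , F .] vs [F → F . ,]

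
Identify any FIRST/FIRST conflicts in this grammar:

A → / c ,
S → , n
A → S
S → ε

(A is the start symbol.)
No FIRST/FIRST conflicts.

A FIRST/FIRST conflict occurs when two productions N → α and N → β for the same non-terminal have FIRST(α) ∩ FIRST(β) ≠ ∅ (with ε ∈ FIRST of a nullable right-hand side, so two nullable alternatives also conflict).

FIRST sets of the non-terminals at (or reachable through a nullable prefix from) the front of some alternative:
  FIRST(S) = { ',', ε }

Productions for A:
  A → / c ,: FIRST = { '/' }
  A → S: FIRST = { ',', ε }
Productions for S:
  S → , n: FIRST = { ',' }
  S → ε: FIRST = { ε }

All alternatives of each non-terminal have pairwise disjoint FIRST sets.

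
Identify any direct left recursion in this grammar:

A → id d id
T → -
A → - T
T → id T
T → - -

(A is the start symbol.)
Direct left recursion occurs when N → N α for some non-terminal N (the right-hand side begins with the left-hand side itself).

A → id d id: starts with id
T → -: starts with '-'
A → - T: starts with '-'
T → id T: starts with id
T → - -: starts with '-'

No direct left recursion found.

Answer: No direct left recursion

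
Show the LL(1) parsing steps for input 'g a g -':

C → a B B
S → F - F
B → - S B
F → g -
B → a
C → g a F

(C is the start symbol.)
LL(1) parsing maintains a stack (initially the start symbol over $) and the input. At each step: if the stack top is a terminal, match it against the current input token; if it is a non-terminal N, replace it with the RHS of M[N, lookahead] (the unique production whose predict set contains the lookahead).

Stack is shown with the top on the left.

Stack    Input      Action
--------------------------
C $      g a g - $  output C → g a F
g a F $  g a g - $  match 'g'
a F $    a g - $    match 'a'
F $      g - $      output F → g -
g - $    g - $      match 'g'
- $      - $        match '-'
$        $          accept

The string is accepted.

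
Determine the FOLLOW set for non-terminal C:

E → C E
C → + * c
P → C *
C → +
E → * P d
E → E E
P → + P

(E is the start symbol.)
{ '*', '+' }

To compute FOLLOW(C), find every occurrence of C on a right-hand side N → α C β: add FIRST(β) \ {ε}, and if β is empty or nullable also add FOLLOW(N). Iterate to a fixed point.

In E → C E: C is followed by E, add FIRST(E) \ {ε} = { '*', '+' }
In P → C *: C is followed by '*', add FIRST('*') \ {ε} = { '*' }

Taking the union: FOLLOW(C) = { '*', '+' }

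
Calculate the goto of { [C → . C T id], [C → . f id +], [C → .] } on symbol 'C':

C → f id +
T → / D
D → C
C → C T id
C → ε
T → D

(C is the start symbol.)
{ [C → . C T id], [C → . f id +], [C → .], [C → C . T id], [D → . C], [T → . / D], [T → . D] }

GOTO(I, 'C') = CLOSURE({ [A → αX.β] : [A → α.Xβ] ∈ I, X = 'C' })

Items with dot before 'C', with the dot advanced:
  [C → . C T id] → [C → C . T id]
Closure of the advanced items:
  [C → C . T id] has the dot before T: add [T → . / D], [T → . D]
  [T → . D] has the dot before D: add [D → . C]
  [D → . C] has the dot before C: add [C → . f id +], [C → . C T id], [C → .]

GOTO = { [C → . C T id], [C → . f id +], [C → .], [C → C . T id], [D → . C], [T → . / D], [T → . D] }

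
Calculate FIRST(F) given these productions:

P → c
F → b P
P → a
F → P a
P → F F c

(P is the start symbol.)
To compute FIRST(F), examine every production with F on the left-hand side, reading each right-hand side left to right until a non-nullable symbol is reached.

FIRST sets of the other non-terminals involved (by the same procedure, iterated to a fixed point):
  FIRST(P) = { 'a', 'b', 'c' }

From F → b P:
  - b is a terminal: add 'b' and stop
From F → P a:
  - P is a non-terminal: add FIRST(P) \ {ε} = { 'a', 'b', 'c' }
    P is not nullable, so stop

Collecting: FIRST(F) = { 'a', 'b', 'c' }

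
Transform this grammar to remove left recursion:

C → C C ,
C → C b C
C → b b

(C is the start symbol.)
C → b b C'
C' → C , C'
C' → b C C'
C' → ε

C is directly left-recursive. The standard transformation for
  A → A α₁ | ... | A α_m | β₁ | ... | β_n
is
  A  → β₁ A' | ... | β_n A'
  A' → α₁ A' | ... | α_m A' | ε

C → b b becomes C → b b C'
C → C C , becomes C' → C , C'
C → C b C becomes C' → b C C'
Add C' → ε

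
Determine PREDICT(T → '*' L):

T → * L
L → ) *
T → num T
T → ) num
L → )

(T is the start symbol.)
PREDICT(T → '*' L) = (FIRST(RHS) \ {ε}) ∪ (FOLLOW(T) if ε ∈ FIRST(RHS), i.e. RHS ⇒* ε)
FIRST('*' L) = { '*' }
ε ∉ FIRST('*' L), so FOLLOW(T) is not added.
PREDICT(T → '*' L) = { '*' }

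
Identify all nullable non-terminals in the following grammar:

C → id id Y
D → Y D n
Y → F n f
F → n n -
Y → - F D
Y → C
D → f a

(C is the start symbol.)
None

A non-terminal is nullable if it can derive ε (the empty string): either it has an ε-production, or it has a production whose right-hand side consists entirely of nullable non-terminals.

There are no ε-productions, so no non-terminal can derive ε.
No non-terminals are nullable.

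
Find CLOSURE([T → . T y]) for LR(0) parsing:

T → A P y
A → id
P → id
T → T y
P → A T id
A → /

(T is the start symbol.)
{ [A → . /], [A → . id], [T → . A P y], [T → . T y] }

To compute CLOSURE, for each item [A → α.Bβ] where B is a non-terminal, add [B → .γ] for all productions B → γ; repeat for the newly added items until nothing changes.

Start with: [T → . T y]
  [T → . T y] has the dot before T: add [T → . A P y]
  [T → . A P y] has the dot before A: add [A → . id], [A → . /]
No further items can be added.

CLOSURE = { [A → . /], [A → . id], [T → . A P y], [T → . T y] }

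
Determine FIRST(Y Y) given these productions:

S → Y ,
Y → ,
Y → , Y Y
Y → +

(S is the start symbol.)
FIRST sets of the non-terminals involved (from the grammar, by fixed-point iteration):
  FIRST(Y) = { '+', ',' }

To compute FIRST(Y Y), process the symbols left to right:
Symbol Y is a non-terminal. Add FIRST(Y) \ {ε} = { '+', ',' }
Y is not nullable (ε ∉ FIRST(Y)), so stop here.
FIRST(Y Y) = { '+', ',' }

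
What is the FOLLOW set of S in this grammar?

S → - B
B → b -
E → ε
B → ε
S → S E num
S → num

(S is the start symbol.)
S is the start symbol, so $ ∈ FOLLOW(S).
In S → S E num: S is followed by E num, add FIRST(E num) \ {ε} = { 'num' }

Taking the union: FOLLOW(S) = { $, 'num' }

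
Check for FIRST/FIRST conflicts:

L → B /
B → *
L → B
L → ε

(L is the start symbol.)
Yes. L → B '/' / L → B on { '*' }

A FIRST/FIRST conflict occurs when two productions N → α and N → β for the same non-terminal have FIRST(α) ∩ FIRST(β) ≠ ∅ (with ε ∈ FIRST of a nullable right-hand side, so two nullable alternatives also conflict).

FIRST sets of the non-terminals at (or reachable through a nullable prefix from) the front of some alternative:
  FIRST(B) = { '*' }

Productions for L:
  L → B /: FIRST = { '*' }
  L → B: FIRST = { '*' }
  L → ε: FIRST = { ε }
B has only one production, so no FIRST/FIRST conflict is possible there.

Conflict for L: L → B / and L → B
  Overlap: { '*' }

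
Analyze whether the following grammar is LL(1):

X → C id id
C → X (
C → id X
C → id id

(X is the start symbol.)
No. Predict set conflict for C: { 'id' }

A grammar is LL(1) if for each non-terminal N with multiple productions, the predict sets of those productions are pairwise disjoint, where PREDICT(N → α) = (FIRST(α) \ {ε}) ∪ (FOLLOW(N) if α ⇒* ε).

Relevant sets:
  FIRST(X) = { 'id' }

For C:
  PREDICT(C → X '(') = { 'id' }
  PREDICT(C → id X) = { 'id' }
  PREDICT(C → id id) = { 'id' }
X has a single production, so nothing to check there.

Conflict found: Predict set conflict for C: { 'id' }
The grammar is NOT LL(1).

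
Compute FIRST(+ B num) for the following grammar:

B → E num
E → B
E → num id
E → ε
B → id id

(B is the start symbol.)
To compute FIRST(+ B num), process the symbols left to right:
Symbol + is a terminal. Add '+' and stop.
FIRST(+ B num) = { '+' }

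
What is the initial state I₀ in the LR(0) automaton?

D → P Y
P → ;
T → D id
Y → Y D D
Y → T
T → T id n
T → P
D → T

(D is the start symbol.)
{ [D → . P Y], [D → . T], [D' → . D], [P → . ;], [T → . D id], [T → . P], [T → . T id n] }

First, augment the grammar with D' → D
I₀ = CLOSURE({ [D' → . D] }):
  [D' → . D] has the dot before D: add [D → . P Y], [D → . T]
  [D → . P Y] has the dot before P: add [P → . ;]
  [D → . T] has the dot before T: add [T → . D id], [T → . T id n], [T → . P]
No further items can be added.

I₀ = { [D → . P Y], [D → . T], [D' → . D], [P → . ;], [T → . D id], [T → . P], [T → . T id n] }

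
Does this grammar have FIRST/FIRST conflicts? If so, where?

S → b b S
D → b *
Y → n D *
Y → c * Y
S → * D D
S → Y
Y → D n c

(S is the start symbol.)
Yes. S → b b S / S → Y on { 'b' }

A FIRST/FIRST conflict occurs when two productions N → α and N → β for the same non-terminal have FIRST(α) ∩ FIRST(β) ≠ ∅ (with ε ∈ FIRST of a nullable right-hand side, so two nullable alternatives also conflict).

FIRST sets of the non-terminals at (or reachable through a nullable prefix from) the front of some alternative:
  FIRST(Y) = { 'b', 'c', 'n' }
  FIRST(D) = { 'b' }

Productions for S:
  S → b b S: FIRST = { 'b' }
  S → * D D: FIRST = { '*' }
  S → Y: FIRST = { 'b', 'c', 'n' }
Productions for Y:
  Y → n D *: FIRST = { 'n' }
  Y → c * Y: FIRST = { 'c' }
  Y → D n c: FIRST = { 'b' }
D has only one production, so no FIRST/FIRST conflict is possible there.

Conflict for S: S → b b S and S → Y
  Overlap: { 'b' }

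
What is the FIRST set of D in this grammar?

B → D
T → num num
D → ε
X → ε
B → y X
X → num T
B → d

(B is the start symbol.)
{ ε }

From D → ε:
  - ε-production, so ε ∈ FIRST(D)

Collecting: FIRST(D) = { ε }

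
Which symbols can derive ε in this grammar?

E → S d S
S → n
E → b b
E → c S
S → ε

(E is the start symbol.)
A non-terminal is nullable if it can derive ε (the empty string): either it has an ε-production, or it has a production whose right-hand side consists entirely of nullable non-terminals.

ε-productions: S → ε
So S is immediately nullable.
No further non-terminal can be added: every production for the remaining non-terminals contains a terminal or a non-nullable non-terminal.
Nullable = { 'S' }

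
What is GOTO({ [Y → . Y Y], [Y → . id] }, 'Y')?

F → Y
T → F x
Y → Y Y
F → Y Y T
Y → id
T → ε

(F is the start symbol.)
GOTO(I, 'Y') = CLOSURE({ [A → αX.β] : [A → α.Xβ] ∈ I, X = 'Y' })

Items with dot before 'Y', with the dot advanced:
  [Y → . Y Y] → [Y → Y . Y]
Closure of the advanced items:
  [Y → Y . Y] has the dot before Y: add [Y → . Y Y], [Y → . id]

GOTO = { [Y → . Y Y], [Y → . id], [Y → Y . Y] }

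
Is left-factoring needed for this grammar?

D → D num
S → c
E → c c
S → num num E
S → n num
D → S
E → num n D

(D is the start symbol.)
No, left-factoring is not needed

Left-factoring is needed when two productions for the same non-terminal
share a common prefix on the right-hand side.

Productions for D:
  D → D num
  D → S
Productions for S:
  S → c
  S → num num E
  S → n num
Productions for E:
  E → c c
  E → num n D

No common prefixes found.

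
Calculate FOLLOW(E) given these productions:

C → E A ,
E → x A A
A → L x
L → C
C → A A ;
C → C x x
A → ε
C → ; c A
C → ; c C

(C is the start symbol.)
To compute FOLLOW(E), find every occurrence of E on a right-hand side N → α E β: add FIRST(β) \ {ε}, and if β is empty or nullable also add FOLLOW(N). Iterate to a fixed point.

In C → E A ,: E is followed by A ',', add FIRST(A ',') \ {ε} = { ',', ';', 'x' }

Taking the union: FOLLOW(E) = { ',', ';', 'x' }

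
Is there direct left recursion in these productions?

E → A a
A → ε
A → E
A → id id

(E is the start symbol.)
Direct left recursion occurs when N → N α for some non-terminal N (the right-hand side begins with the left-hand side itself).

E → A a: starts with A
A → ε: starts with ε
A → E: starts with E
A → id id: starts with id

No direct left recursion found.

Answer: No direct left recursion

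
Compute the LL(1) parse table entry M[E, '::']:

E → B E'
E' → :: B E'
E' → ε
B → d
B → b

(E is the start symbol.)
To find M[E, '::'], we find productions for E where '::' is in the predict set (PREDICT(N → α) = (FIRST(α) \ {ε}) ∪ (FOLLOW(N) if α ⇒* ε)).

Relevant sets:
  FIRST(B) = { 'b', 'd' }

E → B E': PREDICT = { 'b', 'd' }

M[E, '::'] is empty (no production applies)

Answer: Empty (error entry)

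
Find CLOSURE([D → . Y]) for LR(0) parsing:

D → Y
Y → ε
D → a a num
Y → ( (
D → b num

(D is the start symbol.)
To compute CLOSURE, for each item [A → α.Bβ] where B is a non-terminal, add [B → .γ] for all productions B → γ; repeat for the newly added items until nothing changes.

Start with: [D → . Y]
  [D → . Y] has the dot before Y: add [Y → .], [Y → . ( (]
No further items can be added.

CLOSURE = { [D → . Y], [Y → . ( (], [Y → .] }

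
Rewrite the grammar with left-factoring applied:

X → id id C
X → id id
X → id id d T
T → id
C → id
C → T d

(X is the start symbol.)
Left-factoring transforms A → αβ₁ | αβ₂ into A → αA' and A' → β₁ | β₂
(α is the longest common prefix among the alternatives). Repeat until
no nonterminal has two alternatives with a common prefix.

Round 1: X has alternatives sharing prefix 'id id'. Introduce X': X → id id X'
  Add: X' → C
  Add: X' → ε
  Add: X' → d T

No remaining common prefixes — done.

Resulting grammar:
X → id id X'
X' → C
X' → ε
X' → d T
T → id
C → id
C → T d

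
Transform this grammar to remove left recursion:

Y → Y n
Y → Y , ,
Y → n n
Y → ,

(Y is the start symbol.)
Y → n n Y'
Y → , Y'
Y' → n Y'
Y' → , , Y'
Y' → ε

Y is directly left-recursive. The standard transformation for
  A → A α₁ | ... | A α_m | β₁ | ... | β_n
is
  A  → β₁ A' | ... | β_n A'
  A' → α₁ A' | ... | α_m A' | ε

Y → n n becomes Y → n n Y'
Y → , becomes Y → , Y'
Y → Y n becomes Y' → n Y'
Y → Y , , becomes Y' → , , Y'
Add Y' → ε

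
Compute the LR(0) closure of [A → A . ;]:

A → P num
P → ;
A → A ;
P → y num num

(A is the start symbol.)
Start with: [A → A . ;]
The dot precedes the terminal ';', so nothing is added.

CLOSURE = { [A → A . ;] }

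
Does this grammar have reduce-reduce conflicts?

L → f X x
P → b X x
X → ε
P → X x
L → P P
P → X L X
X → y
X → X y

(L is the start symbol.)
Augment with L' → L and build the canonical LR(0) collection (I0 = CLOSURE({[L' → . L]}), then GOTO on every symbol after a dot until no new states appear). It has 17 states:
  I0: { [L → . P P], [L → . f X x], [L' → . L], [P → . X L X], [P → . X x], [P → . b X x], [X → . X y], [X → . y], [X → .] }  — shift, reduce
  I1: { [L' → L .] }  — accept
  I2: { [L → P . P], [P → . X L X], [P → . X x], [P → . b X x], [X → . X y], [X → . y], [X → .] }  — shift, reduce
  I3: { [L → . P P], [L → . f X x], [P → . X L X], [P → . X x], [P → . b X x], [P → X . L X], [P → X . x], [X → . X y], [X → . y], [X → .], [X → X . y] }  — shift, reduce
  I4: { [P → b . X x], [X → . X y], [X → . y], [X → .] }  — shift, reduce
  I5: { [L → f . X x], [X → . X y], [X → . y], [X → .] }  — shift, reduce
  I6: { [X → y .] }  — reduce
  I7: { [L → f X . x], [X → X . y] }  — shift
  I8: { [L → f X x .] }  — reduce
  I9: { [X → X y .] }  — reduce
  I10: { [P → b X . x], [X → X . y] }  — shift
  I11: { [P → b X x .] }  — reduce
  I12: { [P → X L . X], [X → . X y], [X → . y], [X → .] }  — shift, reduce
  I13: { [P → X x .] }  — reduce
  I14: { [X → X y .], [X → y .] }  — 2 reduces
  I15: { [P → X L X .], [X → X . y] }  — shift, reduce
  I16: { [L → P P .] }  — reduce

I14 contains complete items [X → X y .], [X → y .] — reduce-reduce conflict.

Answer: Yes — I14: [X → X y .] vs [X → y .]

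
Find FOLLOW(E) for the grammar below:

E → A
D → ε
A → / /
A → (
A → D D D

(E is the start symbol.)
{ $ }

To compute FOLLOW(E), find every occurrence of E on a right-hand side N → α E β: add FIRST(β) \ {ε}, and if β is empty or nullable also add FOLLOW(N). Iterate to a fixed point.

E is the start symbol, so $ ∈ FOLLOW(E).
E does not occur on any right-hand side.

Taking the union: FOLLOW(E) = { $ }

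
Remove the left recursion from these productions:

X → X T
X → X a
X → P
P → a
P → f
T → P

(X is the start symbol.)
X → P X'
X' → T X'
X' → a X'
X' → ε
P → a
P → f
T → P

X is directly left-recursive. The standard transformation for
  A → A α₁ | ... | A α_m | β₁ | ... | β_n
is
  A  → β₁ A' | ... | β_n A'
  A' → α₁ A' | ... | α_m A' | ε

X → P becomes X → P X'
X → X T becomes X' → T X'
X → X a becomes X' → a X'
Add X' → ε

Productions for other non-terminals are unchanged:
  P → a
  P → f
  T → P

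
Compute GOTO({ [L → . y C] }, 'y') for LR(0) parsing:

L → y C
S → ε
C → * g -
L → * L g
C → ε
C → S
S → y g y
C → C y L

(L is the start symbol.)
{ [C → . * g -], [C → . C y L], [C → . S], [C → .], [L → y . C], [S → . y g y], [S → .] }

GOTO(I, 'y') = CLOSURE({ [A → αX.β] : [A → α.Xβ] ∈ I, X = 'y' })

Items with dot before 'y', with the dot advanced:
  [L → . y C] → [L → y . C]
Closure of the advanced items:
  [L → y . C] has the dot before C: add [C → . * g -], [C → .], [C → . S], [C → . C y L]
  [C → . S] has the dot before S: add [S → .], [S → . y g y]

GOTO = { [C → . * g -], [C → . C y L], [C → . S], [C → .], [L → y . C], [S → . y g y], [S → .] }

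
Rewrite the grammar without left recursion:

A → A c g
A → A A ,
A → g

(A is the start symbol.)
A is directly left-recursive. The standard transformation for
  A → A α₁ | ... | A α_m | β₁ | ... | β_n
is
  A  → β₁ A' | ... | β_n A'
  A' → α₁ A' | ... | α_m A' | ε

A → g becomes A → g A'
A → A c g becomes A' → c g A'
A → A A , becomes A' → A , A'
Add A' → ε

Resulting grammar:
A → g A'
A' → c g A'
A' → A , A'
A' → ε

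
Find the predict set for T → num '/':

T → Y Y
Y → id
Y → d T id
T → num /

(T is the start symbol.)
PREDICT(T → num '/') = (FIRST(RHS) \ {ε}) ∪ (FOLLOW(T) if ε ∈ FIRST(RHS), i.e. RHS ⇒* ε)
FIRST(num '/') = { 'num' }
ε ∉ FIRST(num '/'), so FOLLOW(T) is not added.
PREDICT(T → num '/') = { 'num' }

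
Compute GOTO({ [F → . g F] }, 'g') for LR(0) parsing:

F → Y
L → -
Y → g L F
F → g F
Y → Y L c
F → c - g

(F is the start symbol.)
GOTO(I, 'g') = CLOSURE({ [A → αX.β] : [A → α.Xβ] ∈ I, X = 'g' })

Items with dot before 'g', with the dot advanced:
  [F → . g F] → [F → g . F]
Closure of the advanced items:
  [F → g . F] has the dot before F: add [F → . Y], [F → . g F], [F → . c - g]
  [F → . Y] has the dot before Y: add [Y → . g L F], [Y → . Y L c]

GOTO = { [F → . Y], [F → . c - g], [F → . g F], [F → g . F], [Y → . Y L c], [Y → . g L F] }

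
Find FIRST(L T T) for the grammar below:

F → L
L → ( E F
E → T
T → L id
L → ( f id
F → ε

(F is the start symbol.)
FIRST sets of the non-terminals involved (from the grammar, by fixed-point iteration):
  FIRST(L) = { '(' }

To compute FIRST(L T T), process the symbols left to right:
Symbol L is a non-terminal. Add FIRST(L) \ {ε} = { '(' }
L is not nullable (ε ∉ FIRST(L)), so stop here.
FIRST(L T T) = { '(' }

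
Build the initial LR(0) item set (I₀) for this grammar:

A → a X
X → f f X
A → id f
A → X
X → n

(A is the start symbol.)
{ [A → . X], [A → . a X], [A → . id f], [A' → . A], [X → . f f X], [X → . n] }

First, augment the grammar with A' → A
I₀ = CLOSURE({ [A' → . A] }):
  [A' → . A] has the dot before A: add [A → . a X], [A → . id f], [A → . X]
  [A → . X] has the dot before X: add [X → . f f X], [X → . n]
No further items can be added.

I₀ = { [A → . X], [A → . a X], [A → . id f], [A' → . A], [X → . f f X], [X → . n] }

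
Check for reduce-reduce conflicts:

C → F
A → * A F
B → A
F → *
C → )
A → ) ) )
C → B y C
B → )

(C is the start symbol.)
Augment with C' → C and build the canonical LR(0) collection (I0 = CLOSURE({[C' → . C]}), then GOTO on every symbol after a dot until no new states appear). It has 16 states:
  I0: { [A → . ) ) )], [A → . * A F], [B → . )], [B → . A], [C → . )], [C → . B y C], [C → . F], [C' → . C], [F → . *] }  — shift
  I1: { [A → ) . ) )], [B → ) .], [C → ) .] }  — shift, 2 reduces
  I2: { [A → * . A F], [A → . ) ) )], [A → . * A F], [F → * .] }  — shift, reduce
  I3: { [B → A .] }  — reduce
  I4: { [C → B . y C] }  — shift
  I5: { [C' → C .] }  — accept
  I6: { [C → F .] }  — reduce
  I7: { [A → . ) ) )], [A → . * A F], [B → . )], [B → . A], [C → . )], [C → . B y C], [C → . F], [C → B y . C], [F → . *] }  — shift
  I8: { [C → B y C .] }  — reduce
  I9: { [A → ) . ) )] }  — shift
  I10: { [A → * . A F], [A → . ) ) )], [A → . * A F] }  — shift
  I11: { [A → * A . F], [F → . *] }  — shift
  I12: { [F → * .] }  — reduce
  I13: { [A → * A F .] }  — reduce
  I14: { [A → ) ) . )] }  — shift
  I15: { [A → ) ) ) .] }  — reduce

I1 contains complete items [B → ) .], [C → ) .] — reduce-reduce conflict.

Answer: Yes — I1: [B → ) .] vs [C → ) .]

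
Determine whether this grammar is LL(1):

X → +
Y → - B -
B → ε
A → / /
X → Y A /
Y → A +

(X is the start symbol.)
Yes, the grammar is LL(1).

A grammar is LL(1) if for each non-terminal N with multiple productions, the predict sets of those productions are pairwise disjoint, where PREDICT(N → α) = (FIRST(α) \ {ε}) ∪ (FOLLOW(N) if α ⇒* ε).

Relevant sets:
  FIRST(Y) = { '-', '/' }
  FIRST(A) = { '/' }

For X:
  PREDICT(X → '+') = { '+' }
  PREDICT(X → Y A '/') = { '-', '/' }
For Y:
  PREDICT(Y → '-' B '-') = { '-' }
  PREDICT(Y → A '+') = { '/' }
B, A have a single production, so nothing to check there.

All predict sets are disjoint. The grammar IS LL(1).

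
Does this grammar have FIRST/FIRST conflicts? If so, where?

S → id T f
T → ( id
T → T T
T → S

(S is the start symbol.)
Yes. T → '(' id / T → T T on { '(' }; T → T T / T → S on { 'id' }

A FIRST/FIRST conflict occurs when two productions N → α and N → β for the same non-terminal have FIRST(α) ∩ FIRST(β) ≠ ∅ (with ε ∈ FIRST of a nullable right-hand side, so two nullable alternatives also conflict).

FIRST sets of the non-terminals at (or reachable through a nullable prefix from) the front of some alternative:
  FIRST(T) = { '(', 'id' }
  FIRST(S) = { 'id' }

Productions for T:
  T → ( id: FIRST = { '(' }
  T → T T: FIRST = { '(', 'id' }
  T → S: FIRST = { 'id' }
S has only one production, so no FIRST/FIRST conflict is possible there.

Conflict for T: T → ( id and T → T T
  Overlap: { '(' }
Conflict for T: T → T T and T → S
  Overlap: { 'id' }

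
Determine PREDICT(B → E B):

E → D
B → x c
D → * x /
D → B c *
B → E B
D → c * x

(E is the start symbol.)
{ '*', 'c', 'x' }

PREDICT(B → E B) = (FIRST(RHS) \ {ε}) ∪ (FOLLOW(B) if ε ∈ FIRST(RHS), i.e. RHS ⇒* ε)
FIRST(E) = { '*', 'c', 'x' }
FIRST(E B) = { '*', 'c', 'x' }
ε ∉ FIRST(E B), so FOLLOW(B) is not added.
PREDICT(B → E B) = { '*', 'c', 'x' }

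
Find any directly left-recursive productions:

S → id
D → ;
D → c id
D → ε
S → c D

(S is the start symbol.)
Direct left recursion occurs when N → N α for some non-terminal N (the right-hand side begins with the left-hand side itself).

S → id: starts with id
D → ;: starts with ';'
D → c id: starts with c
D → ε: starts with ε
S → c D: starts with c

No direct left recursion found.

Answer: No direct left recursion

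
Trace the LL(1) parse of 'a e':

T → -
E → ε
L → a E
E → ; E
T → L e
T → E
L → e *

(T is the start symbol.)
LL(1) parsing maintains a stack (initially the start symbol over $) and the input. At each step: if the stack top is a terminal, match it against the current input token; if it is a non-terminal N, replace it with the RHS of M[N, lookahead] (the unique production whose predict set contains the lookahead).

Stack is shown with the top on the left.

Stack    Input  Action
----------------------
T $      a e $  output T → L e
L e $    a e $  output L → a E
a E e $  a e $  match 'a'
E e $    e $    output E → ε
e $      e $    match 'e'
$        $      accept

The string is accepted.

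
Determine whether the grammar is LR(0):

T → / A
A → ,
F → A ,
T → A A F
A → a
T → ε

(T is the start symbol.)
A grammar is LR(0) if no state in the canonical LR(0) collection has:
  - both a shift item (dot before a terminal) and a complete item (shift-reduce conflict), or
  - two or more complete items (reduce-reduce conflict; the accept item [T' → T .] counts as a complete item here).

Augment with T' → T and build the canonical LR(0) collection (I0 = CLOSURE({[T' → . T]}), then GOTO on every symbol after a dot until no new states appear). It has 11 states:
  I0: { [A → . ,], [A → . a], [T → . / A], [T → . A A F], [T → .], [T' → . T] }  — shift, reduce
  I1: { [A → , .] }  — reduce
  I2: { [A → . ,], [A → . a], [T → / . A] }  — shift
  I3: { [A → . ,], [A → . a], [T → A . A F] }  — shift
  I4: { [T' → T .] }  — accept
  I5: { [A → a .] }  — reduce
  I6: { [A → . ,], [A → . a], [F → . A ,], [T → A A . F] }  — shift
  I7: { [F → A . ,] }  — shift
  I8: { [T → A A F .] }  — reduce
  I9: { [F → A , .] }  — reduce
  I10: { [T → / A .] }  — reduce

Conflict in state I0:
  Shift-reduce conflict between [T → .] and [A → . ,]
So the grammar is NOT LR(0).

Answer: No. Shift-reduce conflict between [T → .] and [A → . ,]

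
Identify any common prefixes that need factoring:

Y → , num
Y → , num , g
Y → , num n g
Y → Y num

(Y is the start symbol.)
Left-factoring is needed when two productions for the same non-terminal
share a common prefix on the right-hand side.

Productions for Y:
  Y → , num
  Y → , num , g
  Y → , num n g
  Y → Y num

Found common prefix ', num' in productions for Y

Answer: Yes, Y has productions with common prefix ', num'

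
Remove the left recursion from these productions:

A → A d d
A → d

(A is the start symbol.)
A is directly left-recursive. The standard transformation for
  A → A α₁ | ... | A α_m | β₁ | ... | β_n
is
  A  → β₁ A' | ... | β_n A'
  A' → α₁ A' | ... | α_m A' | ε

A → d becomes A → d A'
A → A d d becomes A' → d d A'
Add A' → ε

Resulting grammar:
A → d A'
A' → d d A'
A' → ε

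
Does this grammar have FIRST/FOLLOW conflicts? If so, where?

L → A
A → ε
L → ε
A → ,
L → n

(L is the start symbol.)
No FIRST/FOLLOW conflicts.

Nullable non-terminals: A, L.
FIRST sets used below: FIRST(A) = { ',', ε }

A: nullable alternative(s) A → ε; FOLLOW(A) = { $ }
  A → ε: FIRST \ {ε} = { } — this is the only nullable alternative, skip
  A → ,: FIRST \ {ε} = { ',' } — disjoint from FOLLOW(A)

L: nullable alternative(s) L → A, L → ε; FOLLOW(L) = { $ }
  L → A: FIRST \ {ε} = { ',' } — disjoint from FOLLOW(L)
  L → ε: FIRST \ {ε} = { } — disjoint from FOLLOW(L)
  L → n: FIRST \ {ε} = { 'n' } — disjoint from FOLLOW(L)

No FIRST/FOLLOW conflicts found.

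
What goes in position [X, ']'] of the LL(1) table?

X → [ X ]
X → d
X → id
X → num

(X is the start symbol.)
To find M[X, ']'], we find productions for X where ']' is in the predict set (PREDICT(N → α) = (FIRST(α) \ {ε}) ∪ (FOLLOW(N) if α ⇒* ε)).

X → [ X ]: PREDICT = { '[' }
X → d: PREDICT = { 'd' }
X → id: PREDICT = { 'id' }
X → num: PREDICT = { 'num' }

M[X, ']'] is empty (no production applies)

Answer: Empty (error entry)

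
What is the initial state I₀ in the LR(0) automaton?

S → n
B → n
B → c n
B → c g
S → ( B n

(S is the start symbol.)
{ [S → . ( B n], [S → . n], [S' → . S] }

First, augment the grammar with S' → S
I₀ = CLOSURE({ [S' → . S] }):
  [S' → . S] has the dot before S: add [S → . n], [S → . ( B n]
No further items can be added.

I₀ = { [S → . ( B n], [S → . n], [S' → . S] }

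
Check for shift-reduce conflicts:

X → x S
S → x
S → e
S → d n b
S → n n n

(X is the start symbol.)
No shift-reduce conflicts

Augment with X' → X and build the canonical LR(0) collection (I0 = CLOSURE({[X' → . X]}), then GOTO on every symbol after a dot until no new states appear). It has 12 states:
  I0: { [X → . x S], [X' → . X] }  — shift
  I1: { [X' → X .] }  — accept
  I2: { [S → . d n b], [S → . e], [S → . n n n], [S → . x], [X → x . S] }  — shift
  I3: { [X → x S .] }  — reduce
  I4: { [S → d . n b] }  — shift
  I5: { [S → e .] }  — reduce
  I6: { [S → n . n n] }  — shift
  I7: { [S → x .] }  — reduce
  I8: { [S → n n . n] }  — shift
  I9: { [S → n n n .] }  — reduce
  I10: { [S → d n . b] }  — shift
  I11: { [S → d n b .] }  — reduce

No state contains both a complete item and a shift item.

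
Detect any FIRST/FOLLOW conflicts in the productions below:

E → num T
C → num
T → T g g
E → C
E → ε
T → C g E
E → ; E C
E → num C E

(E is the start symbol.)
Yes. E → num T with FOLLOW(E) on { 'num' }; E → C with FOLLOW(E) on { 'num' }; E → num C E with FOLLOW(E) on { 'num' }

Nullable non-terminals: E.
FIRST sets used below: FIRST(C) = { 'num' }

E: nullable alternative(s) E → ε; FOLLOW(E) = { $, 'g', 'num' }
  E → num T: FIRST \ {ε} = { 'num' } — overlaps FOLLOW(E) on { 'num' }: CONFLICT
  E → C: FIRST \ {ε} = { 'num' } — overlaps FOLLOW(E) on { 'num' }: CONFLICT
  E → ε: FIRST \ {ε} = { } — this is the only nullable alternative, skip
  E → ; E C: FIRST \ {ε} = { ';' } — disjoint from FOLLOW(E)
  E → num C E: FIRST \ {ε} = { 'num' } — overlaps FOLLOW(E) on { 'num' }: CONFLICT

C, T have no nullable alternative, so no FIRST/FOLLOW check is needed there.

So the grammar has 3 FIRST/FOLLOW conflicts (marked CONFLICT above).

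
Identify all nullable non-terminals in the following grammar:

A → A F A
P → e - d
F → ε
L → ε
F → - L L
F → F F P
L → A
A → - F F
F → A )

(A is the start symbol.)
A non-terminal is nullable if it can derive ε (the empty string): either it has an ε-production, or it has a production whose right-hand side consists entirely of nullable non-terminals.

ε-productions: F → ε, L → ε
So F, L are immediately nullable.
No further non-terminal can be added: every production for the remaining non-terminals contains a terminal or a non-nullable non-terminal.
Nullable = { 'F', 'L' }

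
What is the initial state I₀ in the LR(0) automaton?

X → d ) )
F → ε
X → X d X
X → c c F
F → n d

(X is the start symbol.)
First, augment the grammar with X' → X
I₀ = CLOSURE({ [X' → . X] }):
  [X' → . X] has the dot before X: add [X → . d ) )], [X → . X d X], [X → . c c F]
No further items can be added.

I₀ = { [X → . X d X], [X → . c c F], [X → . d ) )], [X' → . X] }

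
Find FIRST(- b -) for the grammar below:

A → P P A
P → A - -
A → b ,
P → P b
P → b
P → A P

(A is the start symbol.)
{ '-' }

To compute FIRST(- b -), process the symbols left to right:
Symbol - is a terminal. Add '-' and stop.
FIRST(- b -) = { '-' }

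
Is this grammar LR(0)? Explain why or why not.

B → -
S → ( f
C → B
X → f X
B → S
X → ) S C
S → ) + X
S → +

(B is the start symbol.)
Yes, the grammar is LR(0)

Augment with B' → B and build the canonical LR(0) collection (I0 = CLOSURE({[B' → . B]}), then GOTO on every symbol after a dot until no new states appear). It has 16 states:
  I0: { [B → . -], [B → . S], [B' → . B], [S → . ( f], [S → . ) + X], [S → . +] }  — shift
  I1: { [S → ( . f] }  — shift
  I2: { [S → ) . + X] }  — shift
  I3: { [S → + .] }  — reduce
  I4: { [B → - .] }  — reduce
  I5: { [B' → B .] }  — accept
  I6: { [B → S .] }  — reduce
  I7: { [S → ) + . X], [X → . ) S C], [X → . f X] }  — shift
  I8: { [S → . ( f], [S → . ) + X], [S → . +], [X → ) . S C] }  — shift
  I9: { [S → ) + X .] }  — reduce
  I10: { [X → . ) S C], [X → . f X], [X → f . X] }  — shift
  I11: { [X → f X .] }  — reduce
  I12: { [B → . -], [B → . S], [C → . B], [S → . ( f], [S → . ) + X], [S → . +], [X → ) S . C] }  — shift
  I13: { [C → B .] }  — reduce
  I14: { [X → ) S C .] }  — reduce
  I15: { [S → ( f .] }  — reduce

Every state is either a pure shift/goto state or contains exactly one complete item and nothing to shift — no conflicts. The grammar is LR(0).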